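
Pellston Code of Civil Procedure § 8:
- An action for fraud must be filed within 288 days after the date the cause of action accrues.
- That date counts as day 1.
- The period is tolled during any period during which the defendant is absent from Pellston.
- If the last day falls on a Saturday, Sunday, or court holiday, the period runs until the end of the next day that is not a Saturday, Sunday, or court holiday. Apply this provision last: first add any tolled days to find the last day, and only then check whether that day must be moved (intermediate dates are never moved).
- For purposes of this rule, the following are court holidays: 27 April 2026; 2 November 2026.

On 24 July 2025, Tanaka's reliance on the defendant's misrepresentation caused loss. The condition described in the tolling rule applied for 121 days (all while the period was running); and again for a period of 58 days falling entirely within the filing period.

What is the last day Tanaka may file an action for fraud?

November 3, 2026

Counting 24 July 2025 as day 1, day 288 is May 7, 2026.
Tolling adds 121 days: May 7, 2026 + 121 days = September 5, 2026.
Tolling adds 58 days: September 5, 2026 + 58 days = November 2, 2026.
November 2, 2026 is a listed holiday. The next qualifying day is November 3, 2026.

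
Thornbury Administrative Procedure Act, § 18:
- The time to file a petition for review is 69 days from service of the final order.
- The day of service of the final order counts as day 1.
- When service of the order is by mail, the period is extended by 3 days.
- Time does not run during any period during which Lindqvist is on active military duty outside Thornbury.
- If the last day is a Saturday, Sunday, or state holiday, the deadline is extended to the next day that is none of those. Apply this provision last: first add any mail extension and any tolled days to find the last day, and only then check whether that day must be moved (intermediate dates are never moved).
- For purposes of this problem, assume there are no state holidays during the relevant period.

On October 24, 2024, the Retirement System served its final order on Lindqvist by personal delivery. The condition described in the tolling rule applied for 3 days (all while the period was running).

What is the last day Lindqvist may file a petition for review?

January 3, 2025

Counting October 24, 2024 as day 1, day 69 is December 31, 2024.
Service was not by mail, so no mail extension applies.
Tolling adds 3 days: December 31, 2024 + 3 days = January 3, 2025.
January 3, 2025 is a Friday and not a state holiday, so no extension applies.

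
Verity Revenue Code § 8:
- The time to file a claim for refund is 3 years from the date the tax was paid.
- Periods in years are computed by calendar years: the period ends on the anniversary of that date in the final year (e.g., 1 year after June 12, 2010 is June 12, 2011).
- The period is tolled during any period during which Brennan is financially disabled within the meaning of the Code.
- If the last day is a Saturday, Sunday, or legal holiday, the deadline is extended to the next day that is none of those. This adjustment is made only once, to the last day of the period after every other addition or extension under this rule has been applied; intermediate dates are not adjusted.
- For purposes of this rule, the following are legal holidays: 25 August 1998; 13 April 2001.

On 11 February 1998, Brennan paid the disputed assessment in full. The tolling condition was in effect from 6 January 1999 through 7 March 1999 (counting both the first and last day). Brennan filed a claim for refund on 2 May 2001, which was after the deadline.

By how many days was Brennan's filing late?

3 years after 11 February 1998 is February 11, 2001.
From January 6, 1999 through March 7, 1999 inclusive is 61 days; tolling adds 61 days: February 11, 2001 + 61 days = April 13, 2001.
April 13, 2001 is a listed holiday; April 14, 2001 is Saturday; April 15, 2001 is Sunday. The next qualifying day is April 16, 2001.
The deadline is April 16, 2001; from April 16, 2001 to May 2, 2001 is 16 days.

16 days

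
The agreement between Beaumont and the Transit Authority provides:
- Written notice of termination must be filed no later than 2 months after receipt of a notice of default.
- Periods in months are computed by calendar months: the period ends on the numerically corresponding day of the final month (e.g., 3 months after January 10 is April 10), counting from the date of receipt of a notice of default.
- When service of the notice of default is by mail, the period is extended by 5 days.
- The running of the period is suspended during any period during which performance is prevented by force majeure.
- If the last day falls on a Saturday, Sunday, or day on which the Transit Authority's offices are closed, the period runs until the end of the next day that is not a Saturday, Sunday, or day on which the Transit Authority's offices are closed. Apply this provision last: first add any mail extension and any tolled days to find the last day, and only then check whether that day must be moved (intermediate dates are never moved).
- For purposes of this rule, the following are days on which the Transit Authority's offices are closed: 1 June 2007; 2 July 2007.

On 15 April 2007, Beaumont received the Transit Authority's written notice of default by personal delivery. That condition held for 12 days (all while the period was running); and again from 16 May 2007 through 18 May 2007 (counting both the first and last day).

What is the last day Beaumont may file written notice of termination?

July 3, 2007

2 months after 15 April 2007 is June 15, 2007.
Service was not by mail, so no mail extension applies.
Tolling adds 12 days: June 15, 2007 + 12 days = June 27, 2007.
From May 16, 2007 through May 18, 2007 inclusive is 3 days; tolling adds 3 days: June 27, 2007 + 3 days = June 30, 2007.
June 30, 2007 is Saturday; July 1, 2007 is Sunday; July 2, 2007 is a listed holiday. The next qualifying day is July 3, 2007.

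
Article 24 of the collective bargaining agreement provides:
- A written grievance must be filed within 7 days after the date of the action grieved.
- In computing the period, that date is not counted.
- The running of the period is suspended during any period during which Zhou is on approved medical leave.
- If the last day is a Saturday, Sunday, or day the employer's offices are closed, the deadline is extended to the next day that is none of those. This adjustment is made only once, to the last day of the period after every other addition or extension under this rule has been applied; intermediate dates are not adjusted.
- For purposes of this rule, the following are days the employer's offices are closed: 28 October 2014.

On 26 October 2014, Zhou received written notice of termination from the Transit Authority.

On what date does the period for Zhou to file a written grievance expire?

November 3, 2014

7 days after 26 October 2014 is November 2, 2014.
November 2, 2014 is Sunday. The next qualifying day is November 3, 2014.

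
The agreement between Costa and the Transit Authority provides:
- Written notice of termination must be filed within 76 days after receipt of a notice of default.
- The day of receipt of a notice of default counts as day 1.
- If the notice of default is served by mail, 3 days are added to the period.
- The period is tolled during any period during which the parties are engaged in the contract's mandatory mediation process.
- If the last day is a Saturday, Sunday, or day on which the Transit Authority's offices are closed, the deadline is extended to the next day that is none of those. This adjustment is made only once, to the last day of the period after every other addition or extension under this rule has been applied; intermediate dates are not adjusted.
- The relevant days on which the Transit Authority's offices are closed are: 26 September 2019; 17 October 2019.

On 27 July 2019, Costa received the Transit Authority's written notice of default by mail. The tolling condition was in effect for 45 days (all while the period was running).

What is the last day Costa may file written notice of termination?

November 27, 2019

Counting 27 July 2019 as day 1, day 76 is October 10, 2019.
Service was by mail, adding 3 days: October 10, 2019 + 3 days = October 13, 2019.
Tolling adds 45 days: October 13, 2019 + 45 days = November 27, 2019.
November 27, 2019 is a Wednesday and not a day on which the Transit Authority's offices are closed, so no extension applies.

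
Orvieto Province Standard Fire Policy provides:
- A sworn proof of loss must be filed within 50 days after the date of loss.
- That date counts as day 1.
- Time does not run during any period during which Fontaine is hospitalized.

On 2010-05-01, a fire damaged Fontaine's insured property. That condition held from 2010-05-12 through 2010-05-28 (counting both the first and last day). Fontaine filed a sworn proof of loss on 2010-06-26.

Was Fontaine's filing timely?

Counting 2010-05-01 as day 1, day 50 is June 19, 2010.
From May 12, 2010 through May 28, 2010 inclusive is 17 days; tolling adds 17 days: June 19, 2010 + 17 days = July 6, 2010.
The deadline is July 6, 2010; the filing on June 26, 2010 is on or before that date.

Yes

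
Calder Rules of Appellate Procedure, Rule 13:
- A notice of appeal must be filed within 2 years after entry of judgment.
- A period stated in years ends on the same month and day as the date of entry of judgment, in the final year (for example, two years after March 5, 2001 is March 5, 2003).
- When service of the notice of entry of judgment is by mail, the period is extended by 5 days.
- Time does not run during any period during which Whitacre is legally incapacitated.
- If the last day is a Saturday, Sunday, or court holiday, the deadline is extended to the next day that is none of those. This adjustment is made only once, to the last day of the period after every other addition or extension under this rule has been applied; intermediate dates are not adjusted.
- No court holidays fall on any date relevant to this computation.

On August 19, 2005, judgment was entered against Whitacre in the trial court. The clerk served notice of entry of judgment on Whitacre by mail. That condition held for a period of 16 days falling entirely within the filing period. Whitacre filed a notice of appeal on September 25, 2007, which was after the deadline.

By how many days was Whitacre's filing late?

15 days

2 years after August 19, 2005 is August 19, 2007.
Service was by mail, adding 5 days: August 19, 2007 + 5 days = August 24, 2007.
Tolling adds 16 days: August 24, 2007 + 16 days = September 9, 2007.
September 9, 2007 is Sunday. The next qualifying day is September 10, 2007.
The deadline is September 10, 2007; from September 10, 2007 to September 25, 2007 is 15 days.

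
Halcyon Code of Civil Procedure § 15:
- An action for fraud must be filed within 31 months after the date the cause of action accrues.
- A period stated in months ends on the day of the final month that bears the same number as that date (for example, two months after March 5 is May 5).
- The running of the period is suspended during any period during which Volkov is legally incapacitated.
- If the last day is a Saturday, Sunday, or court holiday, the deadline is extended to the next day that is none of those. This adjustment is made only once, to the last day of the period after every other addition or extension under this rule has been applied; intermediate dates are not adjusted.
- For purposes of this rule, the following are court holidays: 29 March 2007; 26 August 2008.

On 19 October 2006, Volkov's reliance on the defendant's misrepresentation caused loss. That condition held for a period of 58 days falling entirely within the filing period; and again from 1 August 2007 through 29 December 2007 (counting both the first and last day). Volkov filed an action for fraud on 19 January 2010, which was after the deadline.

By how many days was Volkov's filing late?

36 days

31 months after 19 October 2006 is May 19, 2009.
Tolling adds 58 days: May 19, 2009 + 58 days = July 16, 2009.
From August 1, 2007 through December 29, 2007 inclusive is 151 days; tolling adds 151 days: July 16, 2009 + 151 days = December 14, 2009.
December 14, 2009 is a Monday and not a court holiday, so no extension applies.
The deadline is December 14, 2009; from December 14, 2009 to January 19, 2010 is 36 days.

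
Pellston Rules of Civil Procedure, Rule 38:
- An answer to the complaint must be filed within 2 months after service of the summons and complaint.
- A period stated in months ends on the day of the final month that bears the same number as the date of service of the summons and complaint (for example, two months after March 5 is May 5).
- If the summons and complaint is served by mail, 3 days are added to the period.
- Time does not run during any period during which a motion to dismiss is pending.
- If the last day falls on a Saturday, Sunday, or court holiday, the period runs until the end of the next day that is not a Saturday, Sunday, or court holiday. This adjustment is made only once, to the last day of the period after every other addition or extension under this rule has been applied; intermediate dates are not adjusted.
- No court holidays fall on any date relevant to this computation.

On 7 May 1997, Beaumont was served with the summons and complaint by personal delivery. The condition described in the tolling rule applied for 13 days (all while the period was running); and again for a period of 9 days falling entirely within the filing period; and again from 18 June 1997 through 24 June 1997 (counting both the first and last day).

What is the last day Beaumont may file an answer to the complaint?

August 5, 1997

2 months after 7 May 1997 is July 7, 1997.
Service was not by mail, so no mail extension applies.
Tolling adds 13 days: July 7, 1997 + 13 days = July 20, 1997.
Tolling adds 9 days: July 20, 1997 + 9 days = July 29, 1997.
From June 18, 1997 through June 24, 1997 inclusive is 7 days; tolling adds 7 days: July 29, 1997 + 7 days = August 5, 1997.
August 5, 1997 is a Tuesday and not a court holiday, so no extension applies.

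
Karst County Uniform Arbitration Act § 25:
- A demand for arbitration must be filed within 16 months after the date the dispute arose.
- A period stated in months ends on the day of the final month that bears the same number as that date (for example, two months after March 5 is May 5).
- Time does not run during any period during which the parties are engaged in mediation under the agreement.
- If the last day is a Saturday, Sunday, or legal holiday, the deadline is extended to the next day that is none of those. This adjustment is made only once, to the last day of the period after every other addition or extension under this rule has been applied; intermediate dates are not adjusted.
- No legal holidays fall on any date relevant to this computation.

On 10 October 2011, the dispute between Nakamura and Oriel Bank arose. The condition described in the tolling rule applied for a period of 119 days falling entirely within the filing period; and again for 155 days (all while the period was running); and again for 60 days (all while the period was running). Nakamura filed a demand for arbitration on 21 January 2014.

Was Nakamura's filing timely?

16 months after 10 October 2011 is February 10, 2013.
Tolling adds 119 days: February 10, 2013 + 119 days = June 9, 2013.
Tolling adds 155 days: June 9, 2013 + 155 days = November 11, 2013.
Tolling adds 60 days: November 11, 2013 + 60 days = January 10, 2014.
January 10, 2014 is a Friday and not a legal holiday, so no extension applies.
The deadline is January 10, 2014; the filing on January 21, 2014 is after that date.

No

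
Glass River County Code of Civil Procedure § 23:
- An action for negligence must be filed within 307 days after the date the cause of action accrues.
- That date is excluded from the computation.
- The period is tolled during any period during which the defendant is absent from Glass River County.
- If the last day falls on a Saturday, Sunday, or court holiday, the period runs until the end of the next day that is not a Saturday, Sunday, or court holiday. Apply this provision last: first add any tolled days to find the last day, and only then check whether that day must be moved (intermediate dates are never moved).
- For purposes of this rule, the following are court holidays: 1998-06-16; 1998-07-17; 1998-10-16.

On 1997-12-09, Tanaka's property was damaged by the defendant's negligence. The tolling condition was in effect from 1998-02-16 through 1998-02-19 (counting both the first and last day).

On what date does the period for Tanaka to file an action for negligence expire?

October 19, 1998

307 days after 1997-12-09 is October 12, 1998.
From February 16, 1998 through February 19, 1998 inclusive is 4 days; tolling adds 4 days: October 12, 1998 + 4 days = October 16, 1998.
October 16, 1998 is a listed holiday; October 17, 1998 is Saturday; October 18, 1998 is Sunday. The next qualifying day is October 19, 1998.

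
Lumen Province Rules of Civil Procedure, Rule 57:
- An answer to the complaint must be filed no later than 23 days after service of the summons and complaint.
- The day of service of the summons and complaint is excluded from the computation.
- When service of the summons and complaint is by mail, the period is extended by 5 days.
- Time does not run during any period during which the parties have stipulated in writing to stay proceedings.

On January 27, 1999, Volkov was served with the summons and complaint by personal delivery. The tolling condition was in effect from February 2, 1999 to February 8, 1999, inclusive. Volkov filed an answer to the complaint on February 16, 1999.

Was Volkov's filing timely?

23 days after January 27, 1999 is February 19, 1999.
Service was not by mail, so no mail extension applies.
From February 2, 1999 through February 8, 1999 inclusive is 7 days; tolling adds 7 days: February 19, 1999 + 7 days = February 26, 1999.
The deadline is February 26, 1999; the filing on February 16, 1999 is on or before that date.

Yes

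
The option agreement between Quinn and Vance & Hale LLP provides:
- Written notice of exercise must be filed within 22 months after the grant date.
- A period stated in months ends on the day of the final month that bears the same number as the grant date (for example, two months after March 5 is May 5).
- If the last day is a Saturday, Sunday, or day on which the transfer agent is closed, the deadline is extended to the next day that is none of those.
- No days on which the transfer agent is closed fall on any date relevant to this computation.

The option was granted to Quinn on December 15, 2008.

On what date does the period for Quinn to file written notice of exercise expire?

October 15, 2010

22 months after December 15, 2008 is October 15, 2010.
October 15, 2010 is a Friday and not a day on which the transfer agent is closed, so no extension applies.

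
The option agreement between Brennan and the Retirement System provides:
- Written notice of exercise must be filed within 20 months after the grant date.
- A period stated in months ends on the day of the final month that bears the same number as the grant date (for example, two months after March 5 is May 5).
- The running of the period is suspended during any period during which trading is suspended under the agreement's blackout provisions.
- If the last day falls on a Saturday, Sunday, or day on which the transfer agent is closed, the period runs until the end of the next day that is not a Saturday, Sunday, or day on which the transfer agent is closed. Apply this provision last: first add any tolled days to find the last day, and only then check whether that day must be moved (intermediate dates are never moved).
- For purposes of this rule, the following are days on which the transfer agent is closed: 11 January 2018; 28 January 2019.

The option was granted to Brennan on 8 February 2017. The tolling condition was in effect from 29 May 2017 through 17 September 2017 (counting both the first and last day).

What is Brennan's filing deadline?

January 29, 2019

20 months after 8 February 2017 is October 8, 2018.
From May 29, 2017 through September 17, 2017 inclusive is 112 days; tolling adds 112 days: October 8, 2018 + 112 days = January 28, 2019.
January 28, 2019 is a listed holiday. The next qualifying day is January 29, 2019.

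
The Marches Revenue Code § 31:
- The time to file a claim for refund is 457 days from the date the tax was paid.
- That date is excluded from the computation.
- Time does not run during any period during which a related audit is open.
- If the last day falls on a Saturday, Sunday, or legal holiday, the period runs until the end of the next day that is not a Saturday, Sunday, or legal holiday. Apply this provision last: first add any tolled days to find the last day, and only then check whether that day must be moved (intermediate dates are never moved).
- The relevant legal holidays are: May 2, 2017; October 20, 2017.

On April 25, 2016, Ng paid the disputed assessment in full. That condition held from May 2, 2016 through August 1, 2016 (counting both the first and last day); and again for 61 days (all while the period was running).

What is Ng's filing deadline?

457 days after April 25, 2016 is July 26, 2017.
From May 2, 2016 through August 1, 2016 inclusive is 92 days; tolling adds 92 days: July 26, 2017 + 92 days = October 26, 2017.
Tolling adds 61 days: October 26, 2017 + 61 days = December 26, 2017.
December 26, 2017 is a Tuesday and not a legal holiday, so no extension applies.

December 26, 2017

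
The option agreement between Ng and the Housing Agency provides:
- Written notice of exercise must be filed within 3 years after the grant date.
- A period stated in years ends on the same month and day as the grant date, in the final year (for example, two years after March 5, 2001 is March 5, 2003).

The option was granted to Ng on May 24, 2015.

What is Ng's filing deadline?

May 24, 2018

3 years after May 24, 2015 is May 24, 2018.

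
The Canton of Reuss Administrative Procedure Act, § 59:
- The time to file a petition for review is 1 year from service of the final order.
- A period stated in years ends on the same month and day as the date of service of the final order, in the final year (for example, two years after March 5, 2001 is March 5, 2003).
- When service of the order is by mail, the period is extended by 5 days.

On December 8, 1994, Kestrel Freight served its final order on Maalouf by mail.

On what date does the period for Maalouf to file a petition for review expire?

1 year after December 8, 1994 is December 8, 1995.
Service was by mail, adding 5 days: December 8, 1995 + 5 days = December 13, 1995.

December 13, 1995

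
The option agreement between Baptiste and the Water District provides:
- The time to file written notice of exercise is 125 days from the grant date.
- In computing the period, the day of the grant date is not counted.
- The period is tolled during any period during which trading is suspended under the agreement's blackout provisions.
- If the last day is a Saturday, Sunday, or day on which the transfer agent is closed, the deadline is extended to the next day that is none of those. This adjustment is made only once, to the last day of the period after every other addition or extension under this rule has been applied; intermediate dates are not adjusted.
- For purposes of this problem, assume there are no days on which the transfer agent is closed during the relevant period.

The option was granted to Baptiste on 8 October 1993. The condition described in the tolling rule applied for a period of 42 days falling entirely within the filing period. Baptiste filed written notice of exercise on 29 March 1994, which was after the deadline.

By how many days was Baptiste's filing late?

125 days after 8 October 1993 is February 10, 1994.
Tolling adds 42 days: February 10, 1994 + 42 days = March 24, 1994.
March 24, 1994 is a Thursday and not a day on which the transfer agent is closed, so no extension applies.
The deadline is March 24, 1994; from March 24, 1994 to March 29, 1994 is 5 days.

5 days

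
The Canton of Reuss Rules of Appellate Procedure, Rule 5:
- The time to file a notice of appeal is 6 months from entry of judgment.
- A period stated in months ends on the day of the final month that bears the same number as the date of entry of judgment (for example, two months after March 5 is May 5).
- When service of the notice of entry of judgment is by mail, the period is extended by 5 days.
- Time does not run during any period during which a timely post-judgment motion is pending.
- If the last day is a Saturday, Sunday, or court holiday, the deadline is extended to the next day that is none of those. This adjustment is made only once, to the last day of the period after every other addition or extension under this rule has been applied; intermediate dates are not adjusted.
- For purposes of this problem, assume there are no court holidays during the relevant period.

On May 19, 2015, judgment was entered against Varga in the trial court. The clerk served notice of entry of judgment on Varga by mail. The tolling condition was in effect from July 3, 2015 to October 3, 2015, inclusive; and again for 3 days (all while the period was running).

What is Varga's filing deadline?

6 months after May 19, 2015 is November 19, 2015.
Service was by mail, adding 5 days: November 19, 2015 + 5 days = November 24, 2015.
From July 3, 2015 through October 3, 2015 inclusive is 93 days; tolling adds 93 days: November 24, 2015 + 93 days = February 25, 2016.
Tolling adds 3 days: February 25, 2016 + 3 days = February 28, 2016.
February 28, 2016 is Sunday. The next qualifying day is February 29, 2016.

February 29, 2016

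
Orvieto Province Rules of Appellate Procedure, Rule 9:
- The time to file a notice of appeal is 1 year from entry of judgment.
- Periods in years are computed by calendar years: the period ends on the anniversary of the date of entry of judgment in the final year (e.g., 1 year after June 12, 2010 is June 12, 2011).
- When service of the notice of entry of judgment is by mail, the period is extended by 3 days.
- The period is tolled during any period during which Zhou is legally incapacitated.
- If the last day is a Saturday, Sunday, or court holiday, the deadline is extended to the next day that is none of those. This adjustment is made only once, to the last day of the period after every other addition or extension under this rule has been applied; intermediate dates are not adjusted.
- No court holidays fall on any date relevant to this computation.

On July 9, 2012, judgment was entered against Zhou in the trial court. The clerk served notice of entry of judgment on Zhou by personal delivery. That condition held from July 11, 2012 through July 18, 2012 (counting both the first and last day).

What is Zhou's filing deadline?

1 year after July 9, 2012 is July 9, 2013.
Service was not by mail, so no mail extension applies.
From July 11, 2012 through July 18, 2012 inclusive is 8 days; tolling adds 8 days: July 9, 2013 + 8 days = July 17, 2013.
July 17, 2013 is a Wednesday and not a court holiday, so no extension applies.

July 17, 2013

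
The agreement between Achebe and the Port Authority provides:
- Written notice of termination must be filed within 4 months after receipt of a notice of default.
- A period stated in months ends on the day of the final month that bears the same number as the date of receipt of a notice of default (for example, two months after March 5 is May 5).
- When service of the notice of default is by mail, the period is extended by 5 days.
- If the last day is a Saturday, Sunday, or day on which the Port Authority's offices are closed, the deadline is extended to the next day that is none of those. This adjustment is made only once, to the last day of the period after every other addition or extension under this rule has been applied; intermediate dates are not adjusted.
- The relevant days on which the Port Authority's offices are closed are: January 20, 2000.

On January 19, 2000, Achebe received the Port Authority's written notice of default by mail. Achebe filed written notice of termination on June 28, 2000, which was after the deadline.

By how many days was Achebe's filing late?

35 days

4 months after January 19, 2000 is May 19, 2000.
Service was by mail, adding 5 days: May 19, 2000 + 5 days = May 24, 2000.
May 24, 2000 is a Wednesday and not a day on which the Port Authority's offices are closed, so no extension applies.
The deadline is May 24, 2000; from May 24, 2000 to June 28, 2000 is 35 days.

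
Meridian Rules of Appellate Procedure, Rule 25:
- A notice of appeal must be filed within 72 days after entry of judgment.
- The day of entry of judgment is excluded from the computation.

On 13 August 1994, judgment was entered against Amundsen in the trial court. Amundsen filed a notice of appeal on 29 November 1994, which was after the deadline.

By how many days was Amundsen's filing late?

36 days

72 days after 13 August 1994 is October 24, 1994.
The deadline is October 24, 1994; from October 24, 1994 to November 29, 1994 is 36 days.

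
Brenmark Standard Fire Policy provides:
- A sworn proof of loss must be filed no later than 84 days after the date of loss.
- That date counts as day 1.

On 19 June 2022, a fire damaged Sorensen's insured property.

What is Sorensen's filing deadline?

Counting 19 June 2022 as day 1, day 84 is September 10, 2022.

September 10, 2022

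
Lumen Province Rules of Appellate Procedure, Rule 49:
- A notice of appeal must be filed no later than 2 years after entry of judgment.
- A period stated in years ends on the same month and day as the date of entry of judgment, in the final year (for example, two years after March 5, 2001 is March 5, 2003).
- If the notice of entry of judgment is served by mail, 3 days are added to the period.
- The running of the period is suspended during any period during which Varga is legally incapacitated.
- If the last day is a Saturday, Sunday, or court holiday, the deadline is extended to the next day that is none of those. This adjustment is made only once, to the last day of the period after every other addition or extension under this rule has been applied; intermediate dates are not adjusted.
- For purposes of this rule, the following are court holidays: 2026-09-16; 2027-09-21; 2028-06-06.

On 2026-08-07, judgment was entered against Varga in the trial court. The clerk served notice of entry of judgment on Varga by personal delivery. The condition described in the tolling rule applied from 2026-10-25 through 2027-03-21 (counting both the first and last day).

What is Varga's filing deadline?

January 2, 2029

2 years after 2026-08-07 is August 7, 2028.
Service was not by mail, so no mail extension applies.
From October 25, 2026 through March 21, 2027 inclusive is 148 days; tolling adds 148 days: August 7, 2028 + 148 days = January 2, 2029.
January 2, 2029 is a Tuesday and not a court holiday, so no extension applies.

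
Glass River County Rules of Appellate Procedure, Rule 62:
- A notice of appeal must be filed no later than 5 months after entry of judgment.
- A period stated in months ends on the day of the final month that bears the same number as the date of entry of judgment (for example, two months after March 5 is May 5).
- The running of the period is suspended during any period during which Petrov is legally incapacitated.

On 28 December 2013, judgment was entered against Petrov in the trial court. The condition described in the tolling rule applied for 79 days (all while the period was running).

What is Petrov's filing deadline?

5 months after 28 December 2013 is May 28, 2014.
Tolling adds 79 days: May 28, 2014 + 79 days = August 15, 2014.

August 15, 2014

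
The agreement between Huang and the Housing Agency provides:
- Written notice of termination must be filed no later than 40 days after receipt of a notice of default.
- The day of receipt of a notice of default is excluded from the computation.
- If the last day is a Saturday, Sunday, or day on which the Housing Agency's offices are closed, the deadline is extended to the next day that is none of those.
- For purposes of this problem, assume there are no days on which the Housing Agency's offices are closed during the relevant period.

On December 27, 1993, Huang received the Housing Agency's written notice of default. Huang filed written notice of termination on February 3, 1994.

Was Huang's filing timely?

Yes

40 days after December 27, 1993 is February 5, 1994.
February 5, 1994 is Saturday; February 6, 1994 is Sunday. The next qualifying day is February 7, 1994.
The deadline is February 7, 1994; the filing on February 3, 1994 is on or before that date.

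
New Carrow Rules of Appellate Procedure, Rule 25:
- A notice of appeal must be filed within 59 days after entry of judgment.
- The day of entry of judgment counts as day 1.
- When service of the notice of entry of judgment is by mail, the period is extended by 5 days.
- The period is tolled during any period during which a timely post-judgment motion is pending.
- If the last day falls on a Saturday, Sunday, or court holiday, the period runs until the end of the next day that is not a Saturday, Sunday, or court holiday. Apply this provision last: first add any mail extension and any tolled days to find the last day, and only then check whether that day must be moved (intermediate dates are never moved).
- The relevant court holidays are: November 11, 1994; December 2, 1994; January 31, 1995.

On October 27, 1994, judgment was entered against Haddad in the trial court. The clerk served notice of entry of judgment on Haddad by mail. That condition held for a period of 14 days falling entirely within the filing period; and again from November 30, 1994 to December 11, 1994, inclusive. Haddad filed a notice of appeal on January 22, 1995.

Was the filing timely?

Yes

Counting October 27, 1994 as day 1, day 59 is December 24, 1994.
Service was by mail, adding 5 days: December 24, 1994 + 5 days = December 29, 1994.
Tolling adds 14 days: December 29, 1994 + 14 days = January 12, 1995.
From November 30, 1994 through December 11, 1994 inclusive is 12 days; tolling adds 12 days: January 12, 1995 + 12 days = January 24, 1995.
January 24, 1995 is a Tuesday and not a court holiday, so no extension applies.
The deadline is January 24, 1995; the filing on January 22, 1995 is on or before that date.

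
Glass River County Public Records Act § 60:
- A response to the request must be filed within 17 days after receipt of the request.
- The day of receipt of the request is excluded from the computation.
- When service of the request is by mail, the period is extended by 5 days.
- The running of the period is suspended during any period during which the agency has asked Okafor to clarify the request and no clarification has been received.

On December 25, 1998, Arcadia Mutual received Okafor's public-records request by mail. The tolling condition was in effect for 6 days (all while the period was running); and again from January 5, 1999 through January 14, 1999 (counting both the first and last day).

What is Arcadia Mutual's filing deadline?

17 days after December 25, 1998 is January 11, 1999.
Service was by mail, adding 5 days: January 11, 1999 + 5 days = January 16, 1999.
Tolling adds 6 days: January 16, 1999 + 6 days = January 22, 1999.
From January 5, 1999 through January 14, 1999 inclusive is 10 days; tolling adds 10 days: January 22, 1999 + 10 days = February 1, 1999.

February 1, 1999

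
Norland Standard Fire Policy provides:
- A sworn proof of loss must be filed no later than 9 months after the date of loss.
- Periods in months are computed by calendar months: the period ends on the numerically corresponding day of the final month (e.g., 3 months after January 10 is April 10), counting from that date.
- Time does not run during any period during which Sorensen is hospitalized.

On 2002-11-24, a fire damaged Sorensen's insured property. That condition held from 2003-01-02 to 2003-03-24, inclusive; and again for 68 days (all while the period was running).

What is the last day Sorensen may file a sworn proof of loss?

9 months after 2002-11-24 is August 24, 2003.
From January 2, 2003 through March 24, 2003 inclusive is 82 days; tolling adds 82 days: August 24, 2003 + 82 days = November 14, 2003.
Tolling adds 68 days: November 14, 2003 + 68 days = January 21, 2004.

January 21, 2004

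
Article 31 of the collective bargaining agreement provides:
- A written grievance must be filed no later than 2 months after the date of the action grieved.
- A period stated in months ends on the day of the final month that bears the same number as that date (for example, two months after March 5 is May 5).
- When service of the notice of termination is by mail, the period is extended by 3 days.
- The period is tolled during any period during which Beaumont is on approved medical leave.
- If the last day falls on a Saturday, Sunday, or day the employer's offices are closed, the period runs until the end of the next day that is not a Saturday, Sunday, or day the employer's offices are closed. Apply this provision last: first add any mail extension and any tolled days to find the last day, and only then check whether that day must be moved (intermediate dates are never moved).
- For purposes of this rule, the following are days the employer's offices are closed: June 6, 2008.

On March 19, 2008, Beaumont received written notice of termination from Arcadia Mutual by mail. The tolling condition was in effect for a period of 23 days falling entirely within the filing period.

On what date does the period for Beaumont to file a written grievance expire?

2 months after March 19, 2008 is May 19, 2008.
Service was by mail, adding 3 days: May 19, 2008 + 3 days = May 22, 2008.
Tolling adds 23 days: May 22, 2008 + 23 days = June 14, 2008.
June 14, 2008 is Saturday; June 15, 2008 is Sunday. The next qualifying day is June 16, 2008.

June 16, 2008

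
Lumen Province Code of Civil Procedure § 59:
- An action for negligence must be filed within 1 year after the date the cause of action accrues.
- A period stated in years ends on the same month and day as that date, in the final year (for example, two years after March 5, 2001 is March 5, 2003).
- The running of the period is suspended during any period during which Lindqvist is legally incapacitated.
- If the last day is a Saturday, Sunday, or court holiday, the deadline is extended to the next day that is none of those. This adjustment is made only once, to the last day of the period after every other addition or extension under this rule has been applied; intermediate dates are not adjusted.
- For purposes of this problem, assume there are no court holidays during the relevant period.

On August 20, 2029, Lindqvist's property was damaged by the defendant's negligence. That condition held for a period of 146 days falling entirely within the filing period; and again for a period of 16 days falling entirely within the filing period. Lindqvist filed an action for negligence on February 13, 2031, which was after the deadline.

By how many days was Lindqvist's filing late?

1 year after August 20, 2029 is August 20, 2030.
Tolling adds 146 days: August 20, 2030 + 146 days = January 13, 2031.
Tolling adds 16 days: January 13, 2031 + 16 days = January 29, 2031.
January 29, 2031 is a Wednesday and not a court holiday, so no extension applies.
The deadline is January 29, 2031; from January 29, 2031 to February 13, 2031 is 15 days.

15 days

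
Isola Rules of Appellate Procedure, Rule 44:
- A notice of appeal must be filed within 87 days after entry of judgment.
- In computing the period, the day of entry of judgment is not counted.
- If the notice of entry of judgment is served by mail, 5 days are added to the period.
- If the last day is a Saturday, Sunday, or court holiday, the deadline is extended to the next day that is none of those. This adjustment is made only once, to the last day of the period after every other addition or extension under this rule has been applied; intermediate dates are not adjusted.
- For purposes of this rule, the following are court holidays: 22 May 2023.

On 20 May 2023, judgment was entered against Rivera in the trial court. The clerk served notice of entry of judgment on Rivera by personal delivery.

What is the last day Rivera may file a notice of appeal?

87 days after 20 May 2023 is August 15, 2023.
Service was not by mail, so no mail extension applies.
August 15, 2023 is a Tuesday and not a court holiday, so no extension applies.

August 15, 2023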